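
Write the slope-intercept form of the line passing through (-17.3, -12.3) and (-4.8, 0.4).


m = (12.7)/(12.5) = 1.0160
b = y1 - m*x1 = -12.3 - (12.7*(-17.3))/(12.5) = -12.3 + 17.5768 = 5.2768

y = 1.0160x + 5.2768


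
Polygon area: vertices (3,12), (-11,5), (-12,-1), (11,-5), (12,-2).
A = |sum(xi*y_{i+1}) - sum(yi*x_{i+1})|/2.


sum(xi*y_{i+1}) = 3*5 - 11*(-1) - 12*(-5) + 11*(-2) + 12*12 = 208
sum(yi*x_{i+1}) = 12*(-11) + 5*(-12) - 1*11 - 5*12 - 2*3 = -269
Area = |208 + 269|/2 = 477/2 = 238.5000

238.5000 sq units


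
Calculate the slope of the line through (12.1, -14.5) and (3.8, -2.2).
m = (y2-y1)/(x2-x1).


dy = -2.2 + 14.5 = 12.3
dx = 3.8 - 12.1 = -8.3
m = 12.3/(-8.3) = -1.4819

m = -1.4819


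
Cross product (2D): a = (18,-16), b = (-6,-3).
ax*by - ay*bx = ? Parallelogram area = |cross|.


cross = 18*(-3) + 16*(-6) = -54 - 96 = -150
Parallelogram area = |-150| = 150

cross = -150, parallelogram area = 150


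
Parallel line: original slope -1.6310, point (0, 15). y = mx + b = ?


Parallel lines have equal slopes.
m2 = -1.6310
b2 = 15 + 1.6310*0 = 15.0000

y = -1.6310x + 15.0000


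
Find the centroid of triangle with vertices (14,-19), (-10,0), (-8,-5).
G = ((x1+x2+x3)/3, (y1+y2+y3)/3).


Gx = (14- 10- 8)/3 = -4/3 = -1.3333
Gy = (-19+0- 5)/3 = -24/3 = -8.0000

G = (-1.3333, -8.0000)


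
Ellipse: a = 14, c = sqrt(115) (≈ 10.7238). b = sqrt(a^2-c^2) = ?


b^2 = 14^2 - (sqrt(115))^2 = 196 - 115 = 81
b = sqrt(81) = 9

b = 9


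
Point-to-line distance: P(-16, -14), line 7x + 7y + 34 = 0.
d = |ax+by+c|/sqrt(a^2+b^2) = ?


|7*(-16) + 7*(-14) + 34| = |-176| = 176
sqrt(49 + 49) = sqrt(98) = 9.8995
d = 176/sqrt(98) = 17.7787

17.7787


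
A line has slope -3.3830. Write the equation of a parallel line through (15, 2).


Parallel lines have equal slopes.
m2 = -3.3830
b2 = 2 + 3.3830*15 = 52.7450

y = -3.3830x + 52.7450


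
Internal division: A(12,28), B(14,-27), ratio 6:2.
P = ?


Px = (6*14 + 2*12)/8 = 108/8 = 13.5000
Py = (6*(-27) + 2*28)/8 = -106/8 = -13.2500

P = (13.5000, -13.2500)


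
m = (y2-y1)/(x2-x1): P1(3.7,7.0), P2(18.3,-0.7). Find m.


dy = -0.7 - 7.0 = -7.7
dx = 18.3 - 3.7 = 14.6
m = -7.7/14.6 = -0.5274

m = -0.5274


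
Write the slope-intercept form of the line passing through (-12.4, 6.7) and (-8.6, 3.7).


m = (-3.0)/(3.8) = -0.7895
b = y1 - m*x1 = 6.7 - (-3.0*(-12.4))/(3.8) = 6.7 - 9.7895 = -3.0895

y = -0.7895x - 3.0895


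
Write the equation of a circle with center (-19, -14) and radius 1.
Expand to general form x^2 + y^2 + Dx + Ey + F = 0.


(x+ 19)^2 + (y+ 14)^2 = 1^2
D = -2h = 38, E = -2k = 28
F = h^2+k^2-r^2 = 361+196-1 = 556

x^2 + y^2 + 38x + 28y + 556 = 0


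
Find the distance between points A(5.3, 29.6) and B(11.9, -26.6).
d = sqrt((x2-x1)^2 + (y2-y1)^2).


dx = 11.9 - 5.3 = 6.6
dy = -26.6 - 29.6 = -56.2
d = sqrt(43.56 + 3158.44) = sqrt(3202) = 56.5862

56.5862


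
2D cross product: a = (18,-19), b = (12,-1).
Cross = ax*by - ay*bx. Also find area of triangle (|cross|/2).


cross = 18*(-1) + 19*12 = -18 + 228 = 210
Triangle area = |210|/2 = 210/2 = 105.0000

cross = 210, triangle area = 105.0000


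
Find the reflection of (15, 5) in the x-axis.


Reflection rule for x-axis: (x, -y)
(15, 5) -> (15, -5)

(15, -5)


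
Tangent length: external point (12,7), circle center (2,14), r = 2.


d = sqrt((12-2)^2 + (7-14)^2) = sqrt(100+49) = 12.2066
L = sqrt(149.0000 - 4) = sqrt(145.0000) = 12.0416

12.0416


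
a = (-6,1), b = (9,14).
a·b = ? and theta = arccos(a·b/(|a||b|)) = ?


a·b = -6*9 + 1*14 = -54 + 14 = -40
|a| = sqrt(36+1) = 6.0828
|b| = sqrt(81+196) = 16.6433
cos(theta) = -40/(sqrt(37)*sqrt(277)) = -40/sqrt(10249) = -0.395111
theta = arccos(-40/sqrt(10249)) = 113.2729 degrees

a·b = -40, theta = 113.2729 deg


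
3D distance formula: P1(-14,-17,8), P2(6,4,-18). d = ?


dx=20, dy=21, dz=-26
d = sqrt(400+441+676) = sqrt(1517) = 38.9487

38.9487


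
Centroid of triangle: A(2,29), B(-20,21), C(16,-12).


Gx = (2- 20+16)/3 = -2/3 = -0.6667
Gy = (29+21- 12)/3 = 38/3 = 12.6667

G = (-0.6667, 12.6667)


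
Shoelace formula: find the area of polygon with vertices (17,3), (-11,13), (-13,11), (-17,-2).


sum(xi*y_{i+1}) = 17*13 - 11*11 - 13*(-2) - 17*3 = 75
sum(yi*x_{i+1}) = 3*(-11) + 13*(-13) + 11*(-17) - 2*17 = -423
Area = |75 + 423|/2 = 498/2 = 249.0000

249.0000 sq units


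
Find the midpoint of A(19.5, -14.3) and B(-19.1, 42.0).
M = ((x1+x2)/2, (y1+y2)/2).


Mx = (19.5 - 19.1)/2 = 0.4/2 = 0.2000
My = (-14.3 + 42.0)/2 = 27.7/2 = 13.8500

(0.2000, 13.8500)


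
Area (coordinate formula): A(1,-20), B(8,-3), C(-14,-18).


1*(-3+ 18) = 15
8*(-18+ 20) = 16
-14*(-20+ 3) = 238
sum = 269
Area = |269|/2 = 134.5000

134.5000 sq units


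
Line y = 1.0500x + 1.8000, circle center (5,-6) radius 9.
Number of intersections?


Substitute y = 1.0500x + 1.8000: (x-5)^2 + (1.0500x+1.8000+ 6)^2 = 81
Expand to Ax^2 + Bx + C = 0, where b-k = 7.8
A = 1+m^2 = 2.1025
B = 2(m(b-k) - h) = 2(1.0500*7.8 - 5) = 6.38
C = h^2 + (b-k)^2 - r^2 = 25 + 60.84 - 81 = 4.84
disc = B^2-4AC = 40.7044 - 40.7044 = 0
disc = 0

1 intersection point (tangent)


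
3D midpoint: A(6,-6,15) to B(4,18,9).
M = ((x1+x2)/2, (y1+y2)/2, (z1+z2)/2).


Mx = (6+4)/2 = 5.0000
My = (-6+18)/2 = 6.0000
Mz = (15+9)/2 = 12.0000

M = (5.0000, 6.0000, 12.0000)


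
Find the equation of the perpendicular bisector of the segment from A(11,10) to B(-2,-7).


Midpoint = (4.5, 1.5)
Slope of AB = dy/dx = -17/(-13) = 1.3077
Perp slope = -dx/dy = -13/17 = -0.7647
b = My - (perp slope)*Mx = 1.5 + (-13*4.5)/(-17) = 1.5 + 3.4412 = 4.9412

y = -0.7647x + 4.9412


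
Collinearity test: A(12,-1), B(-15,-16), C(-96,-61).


12*(-16+ 61) - 15*(-61+ 1) - 96*(-1+ 16)
= 540 + 900 - 1440 = 0

Yes, collinear (determinant = 0)


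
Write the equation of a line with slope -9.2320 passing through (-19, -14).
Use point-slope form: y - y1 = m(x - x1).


y + 14 = -9.2320(x + 19)
y = -9.2320x - 14 + 9.2320*(-19)
y = -9.2320x - 189.4080

y = -9.2320x - 189.4080


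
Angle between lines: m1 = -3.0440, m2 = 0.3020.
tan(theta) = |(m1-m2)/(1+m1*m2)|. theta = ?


m1-m2 = -3.346
1+m1*m2 = 0.080712
tan(theta) = |-3.346/0.080712| = 41.456041
theta = arctan(|-3.346/0.080712|) = 88.6182 degrees (acute angle)

88.6182 degrees


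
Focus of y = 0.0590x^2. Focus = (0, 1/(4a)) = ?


a = 0.0590
4a = 0.2360
focus = (0, 1/0.2360) = (0, 4.2373)

Focus = (0, 4.2373)


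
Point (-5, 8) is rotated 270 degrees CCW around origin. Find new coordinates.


cos(270) = 0, sin(270) = -1
x' = -5*0 - 8*(-1) = 8
y' = -5*(-1) + 8*0 = 5

(8, 5)


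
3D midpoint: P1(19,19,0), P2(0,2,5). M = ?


Mx = (19+0)/2 = 9.5000
My = (19+2)/2 = 10.5000
Mz = (0+5)/2 = 2.5000

M = (9.5000, 10.5000, 2.5000)


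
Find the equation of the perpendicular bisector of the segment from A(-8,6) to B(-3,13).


Midpoint = (-5.5, 9.5)
Slope of AB = dy/dx = 7/5 = 1.4000
Perp slope = -dx/dy = -5/7 = -0.7143
b = My - (perp slope)*Mx = 9.5 + (5*(-5.5))/7 = 9.5 - 3.9286 = 5.5714

y = -0.7143x + 5.5714


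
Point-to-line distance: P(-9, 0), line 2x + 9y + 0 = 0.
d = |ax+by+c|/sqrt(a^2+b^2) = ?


|2*(-9) + 9*0 + 0| = |-18| = 18
sqrt(4 + 81) = sqrt(85) = 9.2195
d = 18/sqrt(85) = 1.9524

1.9524


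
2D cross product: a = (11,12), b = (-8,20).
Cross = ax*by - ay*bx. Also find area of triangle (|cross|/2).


cross = 11*20 - 12*(-8) = 220 + 96 = 316
Triangle area = |316|/2 = 316/2 = 158.0000

cross = 316, triangle area = 158.0000


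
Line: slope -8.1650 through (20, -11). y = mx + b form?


y + 11 = -8.1650(x - 20)
y = -8.1650x - 11 + 8.1650*20
y = -8.1650x + 152.3000

y = -8.1650x + 152.3000


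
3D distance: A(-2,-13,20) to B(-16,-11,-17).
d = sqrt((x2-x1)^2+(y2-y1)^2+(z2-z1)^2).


dx=-14, dy=2, dz=-37
d = sqrt(196+4+1369) = sqrt(1569) = 39.6106

39.6106


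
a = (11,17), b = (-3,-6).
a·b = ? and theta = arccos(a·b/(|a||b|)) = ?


a·b = 11*(-3) + 17*(-6) = -33 - 102 = -135
|a| = sqrt(121+289) = 20.2485
|b| = sqrt(9+36) = 6.7082
cos(theta) = -135/(sqrt(410)*sqrt(45)) = -135/sqrt(18450) = -0.993884
theta = arccos(-135/sqrt(18450)) = 173.6598 degrees

a·b = -135, theta = 173.6598 deg


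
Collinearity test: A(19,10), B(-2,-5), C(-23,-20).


19*(-5+ 20) - 2*(-20-10) - 23*(10+ 5)
= 285 + 60 - 345 = 0

Yes, collinear (determinant = 0)


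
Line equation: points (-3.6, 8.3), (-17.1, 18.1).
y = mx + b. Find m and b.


m = (9.8)/(-13.5) = -0.7259
b = y1 - m*x1 = 8.3 - (9.8*(-3.6))/(-13.5) = 8.3 - 2.6133 = 5.6867

y = -0.7259x + 5.6867


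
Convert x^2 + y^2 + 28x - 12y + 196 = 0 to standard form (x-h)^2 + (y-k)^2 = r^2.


h = -D/2 = -28/2 = -14
k = -E/2 = 12/2 = 6
r^2 = h^2 + k^2 - F = 196 + 36 - 196 = 36
r = 6

Center (-14, 6), radius = 6


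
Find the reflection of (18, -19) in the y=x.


Reflection rule for y=x: (y, x)
(18, -19) -> (-19, 18)

(-19, 18)


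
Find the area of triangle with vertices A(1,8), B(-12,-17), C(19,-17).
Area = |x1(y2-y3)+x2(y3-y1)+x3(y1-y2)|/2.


1*(-17+ 17) = 0
-12*(-17-8) = 300
19*(8+ 17) = 475
sum = 775
Area = |775|/2 = 387.5000

387.5000 sq units


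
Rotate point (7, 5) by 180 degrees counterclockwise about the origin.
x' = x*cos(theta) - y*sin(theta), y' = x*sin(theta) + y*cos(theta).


cos(180) = -1, sin(180) = 0
x' = 7*(-1) - 5*0 = -7
y' = 7*0 + 5*(-1) = -5

(-7, -5)


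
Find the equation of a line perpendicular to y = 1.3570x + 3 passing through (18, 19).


Perpendicular slope = -1/m1 = -1/1.3570 = -0.7369
b2 = y0 - m2*x0 = 19 + 18/1.3570 = 19 + 13.2646 = 32.2646

y = -0.7369x + 32.2646


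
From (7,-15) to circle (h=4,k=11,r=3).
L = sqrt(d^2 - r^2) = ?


d = sqrt((7-4)^2 + (-15-11)^2) = sqrt(9+676) = 26.1725
L = sqrt(685.0000 - 9) = sqrt(676.0000) = 26.0000

26.0000


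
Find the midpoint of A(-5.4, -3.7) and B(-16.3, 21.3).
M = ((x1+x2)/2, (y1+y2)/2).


Mx = (-5.4 - 16.3)/2 = -21.7/2 = -10.8500
My = (-3.7 + 21.3)/2 = 17.6/2 = 8.8000

(-10.8500, 8.8000)


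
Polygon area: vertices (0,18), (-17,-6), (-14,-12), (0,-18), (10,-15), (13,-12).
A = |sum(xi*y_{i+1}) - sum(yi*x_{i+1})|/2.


sum(xi*y_{i+1}) = 0*(-6) - 17*(-12) - 14*(-18) + 0*(-15) + 10*(-12) + 13*18 = 570
sum(yi*x_{i+1}) = 18*(-17) - 6*(-14) - 12*0 - 18*10 - 15*13 - 12*0 = -597
Area = |570 + 597|/2 = 1167/2 = 583.5000

583.5000 sq units


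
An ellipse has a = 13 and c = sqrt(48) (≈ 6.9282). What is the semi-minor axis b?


b^2 = 13^2 - (sqrt(48))^2 = 169 - 48 = 121
b = sqrt(121) = 11

b = 11


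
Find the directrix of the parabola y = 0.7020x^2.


a = 0.7020
1/(4a) = 0.3561
directrix: y = -0.3561 = -0.3561

y = -0.3561


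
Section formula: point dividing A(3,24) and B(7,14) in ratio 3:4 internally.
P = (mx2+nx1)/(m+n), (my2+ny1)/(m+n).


Px = (3*7 + 4*3)/7 = 33/7 = 4.7143
Py = (3*14 + 4*24)/7 = 138/7 = 19.7143

P = (4.7143, 19.7143)


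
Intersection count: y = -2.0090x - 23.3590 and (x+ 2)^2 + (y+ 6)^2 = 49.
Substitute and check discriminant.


Substitute y = -2.0090x - 23.3590: (x+ 2)^2 + (-2.0090x- 23.3590+ 6)^2 = 49
Expand to Ax^2 + Bx + C = 0, where b-k = -17.359
A = 1+m^2 = 5.036081
B = 2(m(b-k) - h) = 2(-2.0090*(-17.359) + 2) = 73.748462
C = h^2 + (b-k)^2 - r^2 = 4 + 301.334881 - 49 = 256.334881
disc = B^2-4AC = 5438.8356 - 5163.6929 = 275.1427
disc > 0

2 intersection points


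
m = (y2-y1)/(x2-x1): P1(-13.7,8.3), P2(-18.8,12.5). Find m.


dy = 12.5 - 8.3 = 4.2
dx = -18.8 + 13.7 = -5.1
m = 4.2/(-5.1) = -0.8235

m = -0.8235


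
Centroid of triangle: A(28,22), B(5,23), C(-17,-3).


Gx = (28+5- 17)/3 = 16/3 = 5.3333
Gy = (22+23- 3)/3 = 42/3 = 14.0000

G = (5.3333, 14.0000)


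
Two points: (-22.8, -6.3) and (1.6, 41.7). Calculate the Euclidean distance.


dx = 1.6 + 22.8 = 24.4
dy = 41.7 + 6.3 = 48.0
d = sqrt(595.36 + 2304.0) = sqrt(2899.36) = 53.8457

53.8457


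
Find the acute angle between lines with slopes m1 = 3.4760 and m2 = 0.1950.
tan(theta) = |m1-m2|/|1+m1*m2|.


m1-m2 = 3.281
1+m1*m2 = 1.67782
tan(theta) = |3.281/1.67782| = 1.955514
theta = arctan(|3.281/1.67782|) = 62.9160 degrees (acute angle)

62.9160 degrees


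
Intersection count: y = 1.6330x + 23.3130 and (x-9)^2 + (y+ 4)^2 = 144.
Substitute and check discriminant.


Substitute y = 1.6330x + 23.3130: (x-9)^2 + (1.6330x+23.3130+ 4)^2 = 144
Expand to Ax^2 + Bx + C = 0, where b-k = 27.313
A = 1+m^2 = 3.666689
B = 2(m(b-k) - h) = 2(1.6330*27.313 - 9) = 71.204258
C = h^2 + (b-k)^2 - r^2 = 81 + 745.999969 - 144 = 682.999969
disc = B^2-4AC = 5070.0464 - 10017.3939 = -4947.3475
disc < 0

0 intersection points


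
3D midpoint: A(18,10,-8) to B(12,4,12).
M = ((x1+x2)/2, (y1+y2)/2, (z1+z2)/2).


Mx = (18+12)/2 = 15.0000
My = (10+4)/2 = 7.0000
Mz = (-8+12)/2 = 2.0000

M = (15.0000, 7.0000, 2.0000)


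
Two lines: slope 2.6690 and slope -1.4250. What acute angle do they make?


m1-m2 = 4.094
1+m1*m2 = -2.803325
tan(theta) = |4.094/(-2.803325)| = 1.460409
theta = arctan(|4.094/(-2.803325)|) = 55.5990 degrees (acute angle)

55.5990 degrees


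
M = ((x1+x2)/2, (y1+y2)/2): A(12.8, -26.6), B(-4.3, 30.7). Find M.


Mx = (12.8 - 4.3)/2 = 8.5/2 = 4.2500
My = (-26.6 + 30.7)/2 = 4.1/2 = 2.0500

(4.2500, 2.0500)


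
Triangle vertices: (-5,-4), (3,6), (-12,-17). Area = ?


-5*(6+ 17) = -115
3*(-17+ 4) = -39
-12*(-4-6) = 120
sum = -34
Area = |-34|/2 = 17.0000

17.0000 sq units


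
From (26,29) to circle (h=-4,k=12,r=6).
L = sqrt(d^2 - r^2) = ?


d = sqrt((26+ 4)^2 + (29-12)^2) = sqrt(900+289) = 34.4819
L = sqrt(1189.0000 - 36) = sqrt(1153.0000) = 33.9559

33.9559


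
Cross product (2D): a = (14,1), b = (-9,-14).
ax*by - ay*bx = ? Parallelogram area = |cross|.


cross = 14*(-14) - 1*(-9) = -196 + 9 = -187
Parallelogram area = |-187| = 187

cross = -187, parallelogram area = 187


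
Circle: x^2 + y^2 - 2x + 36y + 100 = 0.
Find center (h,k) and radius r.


h = -D/2 = 2/2 = 1
k = -E/2 = -36/2 = -18
r^2 = h^2 + k^2 - F = 1 + 324 - 100 = 225
r = 15

Center (1, -18), radius = 15


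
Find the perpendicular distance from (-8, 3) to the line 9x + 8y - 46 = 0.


|9*(-8) + 8*3 - 46| = |-94| = 94
sqrt(81 + 64) = sqrt(145) = 12.0416
d = 94/sqrt(145) = 7.8063

7.8063


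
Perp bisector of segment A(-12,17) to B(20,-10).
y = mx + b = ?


Midpoint = (4, 3.5)
Slope of AB = dy/dx = -27/32 = -0.8438
Perp slope = -dx/dy = 32/27 = 1.1852
b = My - (perp slope)*Mx = 3.5 + (32*4)/(-27) = 3.5 - 4.7407 = -1.2407

y = 1.1852x - 1.2407


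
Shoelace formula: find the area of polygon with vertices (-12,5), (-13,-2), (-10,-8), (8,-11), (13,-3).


sum(xi*y_{i+1}) = -12*(-2) - 13*(-8) - 10*(-11) + 8*(-3) + 13*5 = 279
sum(yi*x_{i+1}) = 5*(-13) - 2*(-10) - 8*8 - 11*13 - 3*(-12) = -216
Area = |279 + 216|/2 = 495/2 = 247.5000

247.5000 sq units


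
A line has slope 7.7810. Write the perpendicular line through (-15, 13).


Perpendicular slope = -1/m1 = -1/7.7810 = -0.1285
b2 = y0 - m2*x0 = 13 - 15/7.7810 = 13 - 1.9278 = 11.0722

y = -0.1285x + 11.0722


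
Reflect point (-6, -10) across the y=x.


Reflection rule for y=x: (y, x)
(-6, -10) -> (-10, -6)

(-10, -6)


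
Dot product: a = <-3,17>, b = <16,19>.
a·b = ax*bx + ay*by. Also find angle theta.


a·b = -3*16 + 17*19 = -48 + 323 = 275
|a| = sqrt(9+289) = 17.2627
|b| = sqrt(256+361) = 24.8395
cos(theta) = 275/(sqrt(298)*sqrt(617)) = 275/sqrt(183866) = 0.641331
theta = arccos(275/sqrt(183866)) = 50.1089 degrees

a·b = 275, theta = 50.1089 deg


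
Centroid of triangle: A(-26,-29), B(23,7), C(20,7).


Gx = (-26+23+20)/3 = 17/3 = 5.6667
Gy = (-29+7+7)/3 = -15/3 = -5.0000

G = (5.6667, -5.0000)


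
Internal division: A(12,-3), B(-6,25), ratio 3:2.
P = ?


Px = (3*(-6) + 2*12)/5 = 6/5 = 1.2000
Py = (3*25 + 2*(-3))/5 = 69/5 = 13.8000

P = (1.2000, 13.8000)


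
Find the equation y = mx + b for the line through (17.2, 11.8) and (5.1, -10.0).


m = (-21.8)/(-12.1) = 1.8017
b = y1 - m*x1 = 11.8 - (-21.8*17.2)/(-12.1) = 11.8 - 30.9884 = -19.1884

y = 1.8017x - 19.1884


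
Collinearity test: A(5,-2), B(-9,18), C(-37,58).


5*(18-58) - 9*(58+ 2) - 37*(-2-18)
= -200 - 540 + 740 = 0

Yes, collinear (determinant = 0)


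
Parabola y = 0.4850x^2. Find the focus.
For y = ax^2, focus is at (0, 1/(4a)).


a = 0.4850
4a = 1.9400
focus = (0, 1/1.9400) = (0, 0.5155)

Focus = (0, 0.5155)


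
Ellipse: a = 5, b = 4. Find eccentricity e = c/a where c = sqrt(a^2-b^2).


c = sqrt(25-16) = sqrt(9) = 3.0000
e = c/a = 3/5 = 0.6000

e = 0.6000


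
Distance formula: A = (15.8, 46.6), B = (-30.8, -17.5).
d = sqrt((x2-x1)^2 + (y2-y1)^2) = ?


dx = -30.8 - 15.8 = -46.6
dy = -17.5 - 46.6 = -64.1
d = sqrt(2171.56 + 4108.81) = sqrt(6280.37) = 79.2488

79.2488


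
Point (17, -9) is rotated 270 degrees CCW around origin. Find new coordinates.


cos(270) = 0, sin(270) = -1
x' = 17*0 + 9*(-1) = -9
y' = 17*(-1) - 9*0 = -17

(-9, -17)


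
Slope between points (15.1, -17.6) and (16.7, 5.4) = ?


dy = 5.4 + 17.6 = 23.0
dx = 16.7 - 15.1 = 1.6
m = 23.0/1.6 = 14.3750

m = 14.3750


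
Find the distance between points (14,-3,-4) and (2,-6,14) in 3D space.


dx=-12, dy=-3, dz=18
d = sqrt(144+9+324) = sqrt(477) = 21.8403

21.8403


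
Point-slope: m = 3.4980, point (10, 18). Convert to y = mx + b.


y - 18 = 3.4980(x - 10)
y = 3.4980x + 18 - 3.4980*10
y = 3.4980x - 16.9800

y = 3.4980x - 16.9800


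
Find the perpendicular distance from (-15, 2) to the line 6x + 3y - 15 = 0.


|6*(-15) + 3*2 - 15| = |-99| = 99
sqrt(36 + 9) = sqrt(45) = 6.7082
d = 99/sqrt(45) = 14.7580

14.7580


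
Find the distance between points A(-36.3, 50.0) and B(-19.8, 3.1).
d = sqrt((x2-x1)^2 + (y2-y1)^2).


dx = -19.8 + 36.3 = 16.5
dy = 3.1 - 50.0 = -46.9
d = sqrt(272.25 + 2199.61) = sqrt(2471.86) = 49.7178

49.7178


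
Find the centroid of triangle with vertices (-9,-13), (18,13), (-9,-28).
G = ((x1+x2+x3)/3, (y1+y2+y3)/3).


Gx = (-9+18- 9)/3 = 0/3 = 0
Gy = (-13+13- 28)/3 = -28/3 = -9.3333

G = (0, -9.3333)


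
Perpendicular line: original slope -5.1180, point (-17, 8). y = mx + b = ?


Perpendicular slope = -1/m1 = -1/(-5.1180) = 0.1954
b2 = y0 - m2*x0 = 8 - 17/(-5.1180) = 8 + 3.3216 = 11.3216

y = 0.1954x + 11.3216


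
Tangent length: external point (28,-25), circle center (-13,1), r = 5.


d = sqrt((28+ 13)^2 + (-25-1)^2) = sqrt(1681+676) = 48.5489
L = sqrt(2357.0000 - 25) = sqrt(2332.0000) = 48.2908

48.2908


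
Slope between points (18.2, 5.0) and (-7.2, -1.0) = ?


dy = -1.0 - 5.0 = -6.0
dx = -7.2 - 18.2 = -25.4
m = -6.0/(-25.4) = 0.2362

m = 0.2362


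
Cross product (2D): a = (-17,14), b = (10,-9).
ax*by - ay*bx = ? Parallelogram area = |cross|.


cross = -17*(-9) - 14*10 = 153 - 140 = 13
Parallelogram area = |13| = 13

cross = 13, parallelogram area = 13


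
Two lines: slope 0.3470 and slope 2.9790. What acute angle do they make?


m1-m2 = -2.632
1+m1*m2 = 2.033713
tan(theta) = |-2.632/2.033713| = 1.294185
theta = arctan(|-2.632/2.033713|) = 52.3072 degrees (acute angle)

52.3072 degrees


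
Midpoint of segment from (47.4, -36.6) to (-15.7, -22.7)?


Mx = (47.4 - 15.7)/2 = 31.7/2 = 15.8500
My = (-36.6 - 22.7)/2 = -59.3/2 = -29.6500

(15.8500, -29.6500)


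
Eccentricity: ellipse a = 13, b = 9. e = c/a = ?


c = sqrt(169-81) = sqrt(88) = 9.3808
e = c/a = sqrt(88)/13 = 0.7216

e = 0.7216


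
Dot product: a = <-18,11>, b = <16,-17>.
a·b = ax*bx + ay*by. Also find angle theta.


a·b = -18*16 + 11*(-17) = -288 - 187 = -475
|a| = sqrt(324+121) = 21.0950
|b| = sqrt(256+289) = 23.3452
cos(theta) = -475/(sqrt(445)*sqrt(545)) = -475/sqrt(242525) = -0.964529
theta = arccos(-475/sqrt(242525)) = 164.6939 degrees

a·b = -475, theta = 164.6939 deg


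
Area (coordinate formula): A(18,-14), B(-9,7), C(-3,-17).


18*(7+ 17) = 432
-9*(-17+ 14) = 27
-3*(-14-7) = 63
sum = 522
Area = |522|/2 = 261.0000

261.0000 sq units


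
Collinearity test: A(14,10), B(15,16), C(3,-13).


14*(16+ 13) + 15*(-13-10) + 3*(10-16)
= 406 - 345 - 18 = 43

No, not collinear (determinant = 43)


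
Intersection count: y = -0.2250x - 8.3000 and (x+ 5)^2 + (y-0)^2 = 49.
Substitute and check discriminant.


Substitute y = -0.2250x - 8.3000: (x+ 5)^2 + (-0.2250x- 8.3000-0)^2 = 49
Expand to Ax^2 + Bx + C = 0, where b-k = -8.3
A = 1+m^2 = 1.050625
B = 2(m(b-k) - h) = 2(-0.2250*(-8.3) + 5) = 13.735
C = h^2 + (b-k)^2 - r^2 = 25 + 68.89 - 49 = 44.89
disc = B^2-4AC = 188.6502 - 188.6502 = 0
disc = 0

1 intersection point (tangent)


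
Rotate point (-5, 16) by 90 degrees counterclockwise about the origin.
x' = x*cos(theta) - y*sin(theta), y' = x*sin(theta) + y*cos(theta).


cos(90) = 0, sin(90) = 1
x' = -5*0 - 16*1 = -16
y' = -5*1 + 16*0 = -5

(-16, -5)


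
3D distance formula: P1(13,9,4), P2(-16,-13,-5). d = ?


dx=-29, dy=-22, dz=-9
d = sqrt(841+484+81) = sqrt(1406) = 37.4967

37.4967


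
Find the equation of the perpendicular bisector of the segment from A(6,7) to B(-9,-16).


Midpoint = (-1.5, -4.5)
Slope of AB = dy/dx = -23/(-15) = 1.5333
Perp slope = -dx/dy = -15/23 = -0.6522
b = My - (perp slope)*Mx = -4.5 + (-15*(-1.5))/(-23) = -4.5 - 0.9783 = -5.4783

y = -0.6522x - 5.4783


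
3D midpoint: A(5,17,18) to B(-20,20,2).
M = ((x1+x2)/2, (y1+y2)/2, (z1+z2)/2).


Mx = (5- 20)/2 = -7.5000
My = (17+20)/2 = 18.5000
Mz = (18+2)/2 = 10.0000

M = (-7.5000, 18.5000, 10.0000)


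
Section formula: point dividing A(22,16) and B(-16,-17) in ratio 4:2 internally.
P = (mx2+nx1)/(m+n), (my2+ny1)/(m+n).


Px = (4*(-16) + 2*22)/6 = -20/6 = -3.3333
Py = (4*(-17) + 2*16)/6 = -36/6 = -6.0000

P = (-3.3333, -6.0000)


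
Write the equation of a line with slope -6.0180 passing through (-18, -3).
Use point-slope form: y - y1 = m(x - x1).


y + 3 = -6.0180(x + 18)
y = -6.0180x - 3 + 6.0180*(-18)
y = -6.0180x - 111.3240

y = -6.0180x - 111.3240


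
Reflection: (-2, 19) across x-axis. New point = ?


Reflection rule for x-axis: (x, -y)
(-2, 19) -> (-2, -19)

(-2, -19)


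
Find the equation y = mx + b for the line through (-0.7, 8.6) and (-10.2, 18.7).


m = (10.1)/(-9.5) = -1.0632
b = y1 - m*x1 = 8.6 - (10.1*(-0.7))/(-9.5) = 8.6 - 0.7442 = 7.8558

y = -1.0632x + 7.8558


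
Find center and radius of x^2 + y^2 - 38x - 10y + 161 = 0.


h = -D/2 = 38/2 = 19
k = -E/2 = 10/2 = 5
r^2 = h^2 + k^2 - F = 361 + 25 - 161 = 225
r = 15

Center (19, 5), radius = 15


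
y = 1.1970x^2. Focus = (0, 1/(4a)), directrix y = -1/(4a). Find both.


a = 1.1970
1/(4a) = 0.2089
Focus = (0, 0.2089)
Directrix: y = -0.2089

Focus = (0, 0.2089), Directrix: y = -0.2089


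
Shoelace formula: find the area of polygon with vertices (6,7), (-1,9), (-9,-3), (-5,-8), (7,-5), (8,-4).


sum(xi*y_{i+1}) = 6*9 - 1*(-3) - 9*(-8) - 5*(-5) + 7*(-4) + 8*7 = 182
sum(yi*x_{i+1}) = 7*(-1) + 9*(-9) - 3*(-5) - 8*7 - 5*8 - 4*6 = -193
Area = |182 + 193|/2 = 375/2 = 187.5000

187.5000 sq units


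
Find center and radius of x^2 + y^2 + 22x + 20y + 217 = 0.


h = -D/2 = -22/2 = -11
k = -E/2 = -20/2 = -10
r^2 = h^2 + k^2 - F = 121 + 100 - 217 = 4
r = 2

Center (-11, -10), radius = 2


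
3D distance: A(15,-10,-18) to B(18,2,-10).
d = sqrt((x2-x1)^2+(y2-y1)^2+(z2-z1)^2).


dx=3, dy=12, dz=8
d = sqrt(9+144+64) = sqrt(217) = 14.7309

14.7309


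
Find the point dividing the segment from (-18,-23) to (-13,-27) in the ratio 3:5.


Px = (3*(-13) + 5*(-18))/8 = -129/8 = -16.1250
Py = (3*(-27) + 5*(-23))/8 = -196/8 = -24.5000

P = (-16.1250, -24.5000)


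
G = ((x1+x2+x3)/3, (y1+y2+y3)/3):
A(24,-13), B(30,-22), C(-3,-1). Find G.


Gx = (24+30- 3)/3 = 51/3 = 17.0000
Gy = (-13- 22- 1)/3 = -36/3 = -12.0000

G = (17.0000, -12.0000)


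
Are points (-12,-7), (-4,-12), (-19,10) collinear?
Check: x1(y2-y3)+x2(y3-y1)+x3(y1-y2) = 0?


-12*(-12-10) - 4*(10+ 7) - 19*(-7+ 12)
= 264 - 68 - 95 = 101

No, not collinear (determinant = 101)


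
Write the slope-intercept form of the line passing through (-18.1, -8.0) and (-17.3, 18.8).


m = (26.8)/(0.8) = 33.5000
b = y1 - m*x1 = -8.0 - (26.8*(-18.1))/(0.8) = -8.0 + 606.3500 = 598.3500

y = 33.5000x + 598.3500


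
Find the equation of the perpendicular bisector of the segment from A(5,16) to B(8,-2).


Midpoint = (6.5, 7)
Slope of AB = dy/dx = -18/3 = -6.0000
Perp slope = -dx/dy = 3/18 = 0.1667
b = My - (perp slope)*Mx = 7 + (3*6.5)/(-18) = 7 - 1.0833 = 5.9167

y = 0.1667x + 5.9167


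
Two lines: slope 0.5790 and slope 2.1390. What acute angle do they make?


m1-m2 = -1.56
1+m1*m2 = 2.238481
tan(theta) = |-1.56/2.238481| = 0.696901
theta = arctan(|-1.56/2.238481|) = 34.8727 degrees (acute angle)

34.8727 degrees


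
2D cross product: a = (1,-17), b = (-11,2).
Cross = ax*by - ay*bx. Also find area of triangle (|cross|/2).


cross = 1*2 + 17*(-11) = 2 - 187 = -185
Triangle area = |-185|/2 = 185/2 = 92.5000

cross = -185, triangle area = 92.5000


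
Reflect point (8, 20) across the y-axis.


Reflection rule for y-axis: (-x, y)
(8, 20) -> (-8, 20)

(-8, 20)


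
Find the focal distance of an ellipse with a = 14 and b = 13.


c^2 = 14^2 - 13^2 = 196 - 169 = 27
c = sqrt(27) = 5.1962

c = 5.1962


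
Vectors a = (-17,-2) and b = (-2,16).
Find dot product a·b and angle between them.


a·b = -17*(-2) - 2*16 = 34 - 32 = 2
|a| = sqrt(289+4) = 17.1172
|b| = sqrt(4+256) = 16.1245
cos(theta) = 2/(sqrt(293)*sqrt(260)) = 2/sqrt(76180) = 0.007246
theta = arccos(2/sqrt(76180)) = 89.5848 degrees

a·b = 2, theta = 89.5848 deg


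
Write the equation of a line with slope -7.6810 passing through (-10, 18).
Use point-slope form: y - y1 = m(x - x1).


y - 18 = -7.6810(x + 10)
y = -7.6810x + 18 + 7.6810*(-10)
y = -7.6810x - 58.8100

y = -7.6810x - 58.8100


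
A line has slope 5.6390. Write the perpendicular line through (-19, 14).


Perpendicular slope = -1/m1 = -1/5.6390 = -0.1773
b2 = y0 - m2*x0 = 14 - 19/5.6390 = 14 - 3.3694 = 10.6306

y = -0.1773x + 10.6306


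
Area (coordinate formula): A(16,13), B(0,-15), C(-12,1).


16*(-15-1) = -256
0*(1-13) = 0
-12*(13+ 15) = -336
sum = -592
Area = |-592|/2 = 296.0000

296.0000 sq units


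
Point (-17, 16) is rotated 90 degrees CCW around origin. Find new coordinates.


cos(90) = 0, sin(90) = 1
x' = -17*0 - 16*1 = -16
y' = -17*1 + 16*0 = -17

(-16, -17)


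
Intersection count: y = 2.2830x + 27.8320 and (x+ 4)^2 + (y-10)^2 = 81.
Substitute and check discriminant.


Substitute y = 2.2830x + 27.8320: (x+ 4)^2 + (2.2830x+27.8320-10)^2 = 81
Expand to Ax^2 + Bx + C = 0, where b-k = 17.832
A = 1+m^2 = 6.212089
B = 2(m(b-k) - h) = 2(2.2830*17.832 + 4) = 89.420912
C = h^2 + (b-k)^2 - r^2 = 16 + 317.980224 - 81 = 252.980224
disc = B^2-4AC = 7996.0995 - 6286.1427 = 1709.9568
disc > 0

2 intersection points


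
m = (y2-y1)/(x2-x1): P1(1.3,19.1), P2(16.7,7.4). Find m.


dy = 7.4 - 19.1 = -11.7
dx = 16.7 - 1.3 = 15.4
m = -11.7/15.4 = -0.7597

m = -0.7597


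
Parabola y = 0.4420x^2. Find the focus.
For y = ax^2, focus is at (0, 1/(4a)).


a = 0.4420
4a = 1.7680
focus = (0, 1/1.7680) = (0, 0.5656)

Focus = (0, 0.5656)


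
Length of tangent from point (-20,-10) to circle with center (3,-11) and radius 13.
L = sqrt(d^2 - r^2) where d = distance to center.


d = sqrt((-20-3)^2 + (-10+ 11)^2) = sqrt(529+1) = 23.0217
L = sqrt(530.0000 - 169) = sqrt(361.0000) = 19.0000

19.0000


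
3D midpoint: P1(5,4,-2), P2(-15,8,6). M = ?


Mx = (5- 15)/2 = -5.0000
My = (4+8)/2 = 6.0000
Mz = (-2+6)/2 = 2.0000

M = (-5.0000, 6.0000, 2.0000)


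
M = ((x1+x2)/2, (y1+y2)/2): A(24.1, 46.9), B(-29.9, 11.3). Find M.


Mx = (24.1 - 29.9)/2 = -5.8/2 = -2.9000
My = (46.9 + 11.3)/2 = 58.2/2 = 29.1000

(-2.9000, 29.1000)


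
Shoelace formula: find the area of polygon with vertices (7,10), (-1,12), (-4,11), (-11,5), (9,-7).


sum(xi*y_{i+1}) = 7*12 - 1*11 - 4*5 - 11*(-7) + 9*10 = 220
sum(yi*x_{i+1}) = 10*(-1) + 12*(-4) + 11*(-11) + 5*9 - 7*7 = -183
Area = |220 + 183|/2 = 403/2 = 201.5000

201.5000 sq units


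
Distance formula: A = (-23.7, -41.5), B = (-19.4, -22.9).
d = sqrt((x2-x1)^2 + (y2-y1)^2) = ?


dx = -19.4 + 23.7 = 4.3
dy = -22.9 + 41.5 = 18.6
d = sqrt(18.49 + 345.96) = sqrt(364.45) = 19.0906

19.0906


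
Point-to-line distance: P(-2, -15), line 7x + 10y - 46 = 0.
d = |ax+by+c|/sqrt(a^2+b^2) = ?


|7*(-2) + 10*(-15) - 46| = |-210| = 210
sqrt(49 + 100) = sqrt(149) = 12.2066
d = 210/sqrt(149) = 17.2039

17.2039


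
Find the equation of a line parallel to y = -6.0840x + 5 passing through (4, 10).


Parallel lines have equal slopes.
m2 = -6.0840
b2 = 10 + 6.0840*4 = 34.3360

y = -6.0840x + 34.3360


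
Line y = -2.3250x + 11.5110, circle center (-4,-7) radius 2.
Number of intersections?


Substitute y = -2.3250x + 11.5110: (x+ 4)^2 + (-2.3250x+11.5110+ 7)^2 = 4
Expand to Ax^2 + Bx + C = 0, where b-k = 18.511
A = 1+m^2 = 6.405625
B = 2(m(b-k) - h) = 2(-2.3250*18.511 + 4) = -78.07615
C = h^2 + (b-k)^2 - r^2 = 16 + 342.657121 - 4 = 354.657121
disc = B^2-4AC = 6095.8852 - 9087.2021 = -2991.3169
disc < 0

0 intersection points


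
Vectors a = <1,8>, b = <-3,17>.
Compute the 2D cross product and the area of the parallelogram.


cross = 1*17 - 8*(-3) = 17 + 24 = 41
Parallelogram area = |41| = 41

cross = 41, parallelogram area = 41


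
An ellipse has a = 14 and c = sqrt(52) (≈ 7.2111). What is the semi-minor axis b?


b^2 = 14^2 - (sqrt(52))^2 = 196 - 52 = 144
b = sqrt(144) = 12

b = 12


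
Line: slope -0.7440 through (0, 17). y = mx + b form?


y - 17 = -0.7440(x - 0)
y = -0.7440x + 17 + 0.7440*0
y = -0.7440x + 17.0000

y = -0.7440x + 17.0000


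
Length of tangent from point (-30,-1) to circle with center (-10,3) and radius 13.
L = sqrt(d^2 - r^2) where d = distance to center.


d = sqrt((-30+ 10)^2 + (-1-3)^2) = sqrt(400+16) = 20.3961
L = sqrt(416.0000 - 169) = sqrt(247.0000) = 15.7162

15.7162


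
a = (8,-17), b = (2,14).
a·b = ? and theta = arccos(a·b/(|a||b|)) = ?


a·b = 8*2 - 17*14 = 16 - 238 = -222
|a| = sqrt(64+289) = 18.7883
|b| = sqrt(4+196) = 14.1421
cos(theta) = -222/(sqrt(353)*sqrt(200)) = -222/sqrt(70600) = -0.835508
theta = arccos(-222/sqrt(70600)) = 146.6688 degrees

a·b = -222, theta = 146.6688 deg


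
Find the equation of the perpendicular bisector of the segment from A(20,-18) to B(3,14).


Midpoint = (11.5, -2)
Slope of AB = dy/dx = 32/(-17) = -1.8824
Perp slope = -dx/dy = 17/32 = 0.5312
b = My - (perp slope)*Mx = -2 + (-17*11.5)/32 = -2 - 6.1094 = -8.1094

y = 0.5312x - 8.1094


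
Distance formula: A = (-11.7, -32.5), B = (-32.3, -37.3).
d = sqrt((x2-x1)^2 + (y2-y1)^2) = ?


dx = -32.3 + 11.7 = -20.6
dy = -37.3 + 32.5 = -4.8
d = sqrt(424.36 + 23.04) = sqrt(447.4) = 21.1518

21.1518


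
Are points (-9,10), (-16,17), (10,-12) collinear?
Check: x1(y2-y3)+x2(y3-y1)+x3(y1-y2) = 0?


-9*(17+ 12) - 16*(-12-10) + 10*(10-17)
= -261 + 352 - 70 = 21

No, not collinear (determinant = 21)


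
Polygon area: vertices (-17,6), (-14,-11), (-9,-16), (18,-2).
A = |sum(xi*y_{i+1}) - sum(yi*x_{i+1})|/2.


sum(xi*y_{i+1}) = -17*(-11) - 14*(-16) - 9*(-2) + 18*6 = 537
sum(yi*x_{i+1}) = 6*(-14) - 11*(-9) - 16*18 - 2*(-17) = -239
Area = |537 + 239|/2 = 776/2 = 388.0000

388.0000 sq units


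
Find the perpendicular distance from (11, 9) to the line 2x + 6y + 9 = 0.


|2*11 + 6*9 + 9| = |85| = 85
sqrt(4 + 36) = sqrt(40) = 6.3246
d = 85/sqrt(40) = 13.4397

13.4397


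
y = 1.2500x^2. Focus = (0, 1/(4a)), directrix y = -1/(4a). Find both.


a = 1.2500
1/(4a) = 0.2000
Focus = (0, 0.2000)
Directrix: y = -0.2000

Focus = (0, 0.2000), Directrix: y = -0.2000


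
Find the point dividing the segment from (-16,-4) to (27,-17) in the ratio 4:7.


Px = (4*27 + 7*(-16))/11 = -4/11 = -0.3636
Py = (4*(-17) + 7*(-4))/11 = -96/11 = -8.7273

P = (-0.3636, -8.7273)


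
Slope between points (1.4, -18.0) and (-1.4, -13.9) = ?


dy = -13.9 + 18.0 = 4.1
dx = -1.4 - 1.4 = -2.8
m = 4.1/(-2.8) = -1.4643

m = -1.4643


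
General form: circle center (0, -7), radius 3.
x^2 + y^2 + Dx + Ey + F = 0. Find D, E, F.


(x-0)^2 + (y+ 7)^2 = 3^2
D = -2h = 0, E = -2k = 14
F = h^2+k^2-r^2 = 0+49-9 = 40

D = 0, E = 14, F = 40


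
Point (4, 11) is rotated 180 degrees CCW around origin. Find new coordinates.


cos(180) = -1, sin(180) = 0
x' = 4*(-1) - 11*0 = -4
y' = 4*0 + 11*(-1) = -11

(-4, -11)


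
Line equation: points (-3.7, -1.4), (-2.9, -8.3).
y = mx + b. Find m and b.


m = (-6.9)/(0.8) = -8.6250
b = y1 - m*x1 = -1.4 - (-6.9*(-3.7))/(0.8) = -1.4 - 31.9125 = -33.3125

y = -8.6250x - 33.3125


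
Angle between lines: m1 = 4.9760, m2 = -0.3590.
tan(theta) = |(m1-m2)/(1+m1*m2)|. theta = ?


m1-m2 = 5.335
1+m1*m2 = -0.786384
tan(theta) = |5.335/(-0.786384)| = 6.784217
theta = arctan(|5.335/(-0.786384)|) = 81.6149 degrees (acute angle)

81.6149 degrees


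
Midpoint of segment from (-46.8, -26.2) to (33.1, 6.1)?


Mx = (-46.8 + 33.1)/2 = -13.7/2 = -6.8500
My = (-26.2 + 6.1)/2 = -20.1/2 = -10.0500

(-6.8500, -10.0500)


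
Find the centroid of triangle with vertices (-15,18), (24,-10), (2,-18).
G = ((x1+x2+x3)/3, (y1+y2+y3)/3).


Gx = (-15+24+2)/3 = 11/3 = 3.6667
Gy = (18- 10- 18)/3 = -10/3 = -3.3333

G = (3.6667, -3.3333)


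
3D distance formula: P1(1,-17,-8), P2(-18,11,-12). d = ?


dx=-19, dy=28, dz=-4
d = sqrt(361+784+16) = sqrt(1161) = 34.0735

34.0735


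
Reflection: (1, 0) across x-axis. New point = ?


Reflection rule for x-axis: (x, -y)
(1, 0) -> (1, 0)

(1, 0)


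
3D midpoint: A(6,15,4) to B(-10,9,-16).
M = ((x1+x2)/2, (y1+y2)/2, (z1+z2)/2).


Mx = (6- 10)/2 = -2.0000
My = (15+9)/2 = 12.0000
Mz = (4- 16)/2 = -6.0000

M = (-2.0000, 12.0000, -6.0000)


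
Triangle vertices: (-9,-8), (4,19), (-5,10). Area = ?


-9*(19-10) = -81
4*(10+ 8) = 72
-5*(-8-19) = 135
sum = 126
Area = |126|/2 = 63.0000

63.0000 sq units


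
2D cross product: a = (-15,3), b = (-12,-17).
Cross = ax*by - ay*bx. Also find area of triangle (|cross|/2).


cross = -15*(-17) - 3*(-12) = 255 + 36 = 291
Triangle area = |291|/2 = 291/2 = 145.5000

cross = 291, triangle area = 145.5000


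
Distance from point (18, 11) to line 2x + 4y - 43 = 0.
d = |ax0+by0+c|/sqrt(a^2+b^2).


|2*18 + 4*11 - 43| = |37| = 37
sqrt(4 + 16) = sqrt(20) = 4.4721
d = 37/sqrt(20) = 8.2735

8.2735


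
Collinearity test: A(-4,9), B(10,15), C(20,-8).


-4*(15+ 8) + 10*(-8-9) + 20*(9-15)
= -92 - 170 - 120 = -382

No, not collinear (determinant = -382)


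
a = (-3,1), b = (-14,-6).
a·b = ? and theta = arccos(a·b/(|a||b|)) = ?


a·b = -3*(-14) + 1*(-6) = 42 - 6 = 36
|a| = sqrt(9+1) = 3.1623
|b| = sqrt(196+36) = 15.2315
cos(theta) = 36/(sqrt(10)*sqrt(232)) = 36/sqrt(2320) = 0.747409
theta = arccos(36/sqrt(2320)) = 41.6335 degrees

a·b = 36, theta = 41.6335 deg


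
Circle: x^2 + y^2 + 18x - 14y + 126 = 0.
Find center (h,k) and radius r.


h = -D/2 = -18/2 = -9
k = -E/2 = 14/2 = 7
r^2 = h^2 + k^2 - F = 81 + 49 - 126 = 4
r = 2

Center (-9, 7), radius = 2


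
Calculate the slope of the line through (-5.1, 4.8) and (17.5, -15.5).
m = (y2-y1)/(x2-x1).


dy = -15.5 - 4.8 = -20.3
dx = 17.5 + 5.1 = 22.6
m = -20.3/22.6 = -0.8982

m = -0.8982


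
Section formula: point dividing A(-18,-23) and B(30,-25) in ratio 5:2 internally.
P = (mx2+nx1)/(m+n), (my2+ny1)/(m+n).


Px = (5*30 + 2*(-18))/7 = 114/7 = 16.2857
Py = (5*(-25) + 2*(-23))/7 = -171/7 = -24.4286

P = (16.2857, -24.4286)


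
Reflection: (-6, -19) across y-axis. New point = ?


Reflection rule for y-axis: (-x, y)
(-6, -19) -> (6, -19)

(6, -19)


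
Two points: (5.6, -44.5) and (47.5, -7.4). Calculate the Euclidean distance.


dx = 47.5 - 5.6 = 41.9
dy = -7.4 + 44.5 = 37.1
d = sqrt(1755.61 + 1376.41) = sqrt(3132.02) = 55.9645

55.9645


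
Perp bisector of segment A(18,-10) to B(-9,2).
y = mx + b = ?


Midpoint = (4.5, -4)
Slope of AB = dy/dx = 12/(-27) = -0.4444
Perp slope = -dx/dy = 27/12 = 2.2500
b = My - (perp slope)*Mx = -4 + (-27*4.5)/12 = -4 - 10.1250 = -14.1250

y = 2.2500x - 14.1250


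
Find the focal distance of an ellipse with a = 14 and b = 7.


c^2 = 14^2 - 7^2 = 196 - 49 = 147
c = sqrt(147) = 12.1244

c = 12.1244


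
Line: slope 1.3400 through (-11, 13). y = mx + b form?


y - 13 = 1.3400(x + 11)
y = 1.3400x + 13 - 1.3400*(-11)
y = 1.3400x + 27.7400

y = 1.3400x + 27.7400


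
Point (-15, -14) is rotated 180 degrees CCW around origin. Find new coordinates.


cos(180) = -1, sin(180) = 0
x' = -15*(-1) + 14*0 = 15
y' = -15*0 - 14*(-1) = 14

(15, 14)


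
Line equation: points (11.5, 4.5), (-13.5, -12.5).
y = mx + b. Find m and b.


m = (-17.0)/(-25.0) = 0.6800
b = y1 - m*x1 = 4.5 - (-17.0*11.5)/(-25.0) = 4.5 - 7.8200 = -3.3200

y = 0.6800x - 3.3200


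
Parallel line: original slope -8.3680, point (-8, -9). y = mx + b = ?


Parallel lines have equal slopes.
m2 = -8.3680
b2 = -9 + 8.3680*(-8) = -75.9440

y = -8.3680x - 75.9440


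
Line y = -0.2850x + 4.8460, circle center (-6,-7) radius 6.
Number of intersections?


Substitute y = -0.2850x + 4.8460: (x+ 6)^2 + (-0.2850x+4.8460+ 7)^2 = 36
Expand to Ax^2 + Bx + C = 0, where b-k = 11.846
A = 1+m^2 = 1.081225
B = 2(m(b-k) - h) = 2(-0.2850*11.846 + 6) = 5.24778
C = h^2 + (b-k)^2 - r^2 = 36 + 140.327716 - 36 = 140.327716
disc = B^2-4AC = 27.5392 - 606.9033 = -579.3641
disc < 0

0 intersection points


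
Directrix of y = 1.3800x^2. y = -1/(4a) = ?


a = 1.3800
1/(4a) = 0.1812
directrix: y = -0.1812 = -0.1812

y = -0.1812


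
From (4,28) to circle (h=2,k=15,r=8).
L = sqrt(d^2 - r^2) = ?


d = sqrt((4-2)^2 + (28-15)^2) = sqrt(4+169) = 13.1529
L = sqrt(173.0000 - 64) = sqrt(109.0000) = 10.4403

10.4403


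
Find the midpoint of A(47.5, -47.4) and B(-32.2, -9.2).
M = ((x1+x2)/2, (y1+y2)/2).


Mx = (47.5 - 32.2)/2 = 15.3/2 = 7.6500
My = (-47.4 - 9.2)/2 = -56.6/2 = -28.3000

(7.6500, -28.3000)


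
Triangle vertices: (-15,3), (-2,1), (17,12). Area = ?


-15*(1-12) = 165
-2*(12-3) = -18
17*(3-1) = 34
sum = 181
Area = |181|/2 = 90.5000

90.5000 sq units


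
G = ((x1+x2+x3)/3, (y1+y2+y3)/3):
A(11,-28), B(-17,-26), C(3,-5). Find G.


Gx = (11- 17+3)/3 = -3/3 = -1.0000
Gy = (-28- 26- 5)/3 = -59/3 = -19.6667

G = (-1.0000, -19.6667)


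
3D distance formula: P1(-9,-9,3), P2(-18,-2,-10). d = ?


dx=-9, dy=7, dz=-13
d = sqrt(81+49+169) = sqrt(299) = 17.2916

17.2916


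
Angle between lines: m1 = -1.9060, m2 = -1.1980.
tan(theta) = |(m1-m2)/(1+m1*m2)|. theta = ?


m1-m2 = -0.708
1+m1*m2 = 3.283388
tan(theta) = |-0.708/3.283388| = 0.215631
theta = arctan(|-0.708/3.283388|) = 12.1684 degrees (acute angle)

12.1684 degrees


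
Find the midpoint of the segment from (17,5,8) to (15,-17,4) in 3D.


Mx = (17+15)/2 = 16.0000
My = (5- 17)/2 = -6.0000
Mz = (8+4)/2 = 6.0000

M = (16.0000, -6.0000, 6.0000)


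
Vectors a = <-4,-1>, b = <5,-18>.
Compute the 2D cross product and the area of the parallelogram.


cross = -4*(-18) + 1*5 = 72 + 5 = 77
Parallelogram area = |77| = 77

cross = 77, parallelogram area = 77


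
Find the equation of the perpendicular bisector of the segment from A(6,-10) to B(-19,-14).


Midpoint = (-6.5, -12)
Slope of AB = dy/dx = -4/(-25) = 0.1600
Perp slope = -dx/dy = -25/4 = -6.2500
b = My - (perp slope)*Mx = -12 + (-25*(-6.5))/(-4) = -12 - 40.6250 = -52.6250

y = -6.2500x - 52.6250


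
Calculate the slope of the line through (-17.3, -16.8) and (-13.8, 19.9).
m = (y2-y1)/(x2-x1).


dy = 19.9 + 16.8 = 36.7
dx = -13.8 + 17.3 = 3.5
m = 36.7/3.5 = 10.4857

m = 10.4857


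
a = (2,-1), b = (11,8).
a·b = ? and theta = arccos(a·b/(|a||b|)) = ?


a·b = 2*11 - 1*8 = 22 - 8 = 14
|a| = sqrt(4+1) = 2.2361
|b| = sqrt(121+64) = 13.6015
cos(theta) = 14/(sqrt(5)*sqrt(185)) = 14/sqrt(925) = 0.460317
theta = arccos(14/sqrt(925)) = 62.5924 degrees

a·b = 14, theta = 62.5924 deg
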